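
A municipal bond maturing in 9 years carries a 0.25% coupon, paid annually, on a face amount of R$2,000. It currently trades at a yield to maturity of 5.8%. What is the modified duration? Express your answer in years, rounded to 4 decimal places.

Periodic yield y = 0.058. First find Macaulay duration:
  t   CF        PV=CF/(1+0.058)^t    t·PV
  1         5.00         4.7259         4.7259
  2         5.00         4.4668         8.9336
  3         5.00         4.2219        12.6658
  4         5.00         3.9905        15.9620
  5         5.00         3.7717        18.8587
  6         5.00         3.5650        21.3898
  7         5.00         3.3695        23.5868
  8         5.00         3.1848        25.4785
  9     2,005.00     1,207.1003    10,863.9029
  Σ                  1,238.3966    10,995.5042
P = 1,238.3966; Macaulay duration = 10,995.5042 / 1,238.3966 = 8.87882 years.
Modified duration = D_Mac / (1 + y) = 8.87882 / 1.058 = 8.39208 years.

8.3921 years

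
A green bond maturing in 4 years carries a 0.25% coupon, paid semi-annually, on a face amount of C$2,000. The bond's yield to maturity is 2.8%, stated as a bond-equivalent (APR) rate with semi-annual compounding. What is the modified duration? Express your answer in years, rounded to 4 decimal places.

Periodic yield y = 0.014. First find Macaulay duration:
  t   CF        PV=CF/(1+0.014)^t    t·PV
  1         2.50         2.4655         2.4655
  2         2.50         2.4314         4.8629
  3         2.50         2.3979         7.1936
  4         2.50         2.3648         9.4591
  5         2.50         2.3321        11.6606
  6         2.50         2.2999        13.7995
  7         2.50         2.2682        15.8771
  8     2,002.50     1,791.7148    14,333.7185
  Σ                  1,808.2746    14,399.0368
P = 1,808.2746; Macaulay duration = 14,399.0368 / 1,808.2746 = 7.96286 half-year periods = 3.98143 years.
Modified duration = D_Mac / (1 + y) = 3.98143 / 1.014 = 3.92646 years.

3.9265 years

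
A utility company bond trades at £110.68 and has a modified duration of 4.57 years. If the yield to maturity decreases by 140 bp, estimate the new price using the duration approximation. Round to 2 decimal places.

£117.76

Duration approximation: ΔP/P ≈ -D_mod · Δy = -4.57 × (-0.014) = +0.063980.
New price ≈ 110.68 × (1 + 0.063980) = 117.7613064.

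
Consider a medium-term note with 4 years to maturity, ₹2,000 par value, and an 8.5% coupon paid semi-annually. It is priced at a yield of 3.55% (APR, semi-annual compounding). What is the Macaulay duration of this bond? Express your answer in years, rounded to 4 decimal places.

3.5227 years

Periodic yield y = 0.01775. Discount each cash flow and weight by its period:
  t   CF        PV=CF/(1+0.01775)^t    t·PV
  1        85.00        83.5176        83.5176
  2        85.00        82.0610       164.1220
  3        85.00        80.6298       241.8894
  4        85.00        79.2236       316.8943
  5        85.00        77.8419       389.2094
  6        85.00        76.4843       458.9058
  7        85.00        75.1504       526.0526
  8     2,085.00     1,811.2449    14,489.9590
  Σ                  2,366.1534    16,670.5501
Price P = Σ PV = 2,366.1534.
Macaulay duration = Σ(t·PV) / P = 16,670.5501 / 2,366.1534 = 7.04542 half-year periods.
In years: 7.04542 / 2 = 3.52271 years.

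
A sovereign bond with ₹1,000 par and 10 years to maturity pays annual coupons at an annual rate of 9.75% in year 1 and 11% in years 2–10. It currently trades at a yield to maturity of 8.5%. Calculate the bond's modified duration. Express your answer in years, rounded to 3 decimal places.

Periodic yield y = 0.085. First find Macaulay duration:
  t   CF        PV=CF/(1+0.085)^t    t·PV
  1        97.50        89.8618        89.8618
  2       110.00        93.4401       186.8802
  3       110.00        86.1199       258.3597
  4       110.00        79.3732       317.4927
  5       110.00        73.1550       365.7750
  6       110.00        67.4240       404.5438
  7       110.00        62.1419       434.9933
  8       110.00        57.2736       458.1891
  9       110.00        52.7868       475.0809
  10    1,110.00       490.9368     4,909.3681
  Σ                  1,152.5130     7,900.5444
P = 1,152.5130; Macaulay duration = 7,900.5444 / 1,152.5130 = 6.85506 years.
Modified duration = D_Mac / (1 + y) = 6.85506 / 1.085 = 6.31803 years.

6.318 years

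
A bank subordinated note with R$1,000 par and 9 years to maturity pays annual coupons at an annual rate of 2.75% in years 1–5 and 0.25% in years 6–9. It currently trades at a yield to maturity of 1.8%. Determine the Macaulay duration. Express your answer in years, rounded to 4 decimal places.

Periodic yield y = 0.018. Discount each cash flow and weight by its year:
  t   CF        PV=CF/(1+0.018)^t    t·PV
  1        27.50        27.0138        27.0138
  2        27.50        26.5361        53.0722
  3        27.50        26.0669        78.2007
  4        27.50        25.6060       102.4240
  5        27.50        25.1532       125.7662
  6         2.50         2.2462        13.4774
  7         2.50         2.2065        15.4456
  8         2.50         2.1675        17.3399
  9     1,002.50       853.7965     7,684.1687
  Σ                    990.7927     8,116.9083
Price P = Σ PV = 990.7927.
Macaulay duration = Σ(t·PV) / P = 8,116.9083 / 990.7927 = 8.19234 years.

8.1923 years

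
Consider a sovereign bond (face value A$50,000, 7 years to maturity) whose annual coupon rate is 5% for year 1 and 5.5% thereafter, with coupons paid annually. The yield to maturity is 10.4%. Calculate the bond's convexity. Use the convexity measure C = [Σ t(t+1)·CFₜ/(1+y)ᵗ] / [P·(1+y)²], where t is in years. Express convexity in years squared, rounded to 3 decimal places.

36.090

With y = 0.104:
  t   CF        PV=CF/(1+0.104)^t    t·PV        t(t+1)·PV
  1     2,500.00     2,264.4928     2,264.4928       4,528.9855
  2     2,750.00     2,256.2881     4,512.5761      13,537.7284
  3     2,750.00     2,043.7392     6,131.2176      24,524.8703
  4     2,750.00     1,851.2130     7,404.8522      37,024.2608
  5     2,750.00     1,676.8234     8,384.1170      50,304.7021
  6     2,750.00     1,518.8618     9,113.1707      63,792.1947
  7    52,750.00    26,389.9733   184,729.8128   1,477,838.5027
  Σ                 38,001.3915   222,540.2392   1,671,551.2446
P = 38,001.3915.
Convexity = Σ t(t+1)·PV / [P·(1+y)²] = 1,671,551.2446 / (38,001.3915 × 1.218816) = 36.08960.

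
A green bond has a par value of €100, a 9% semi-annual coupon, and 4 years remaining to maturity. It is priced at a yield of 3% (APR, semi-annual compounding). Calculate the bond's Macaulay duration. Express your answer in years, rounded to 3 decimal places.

Periodic yield y = 0.015. Discount each cash flow and weight by its period:
  t   CF        PV=CF/(1+0.015)^t    t·PV
  1         4.50         4.4335         4.4335
  2         4.50         4.3680         8.7360
  3         4.50         4.3034        12.9103
  4         4.50         4.2398        16.9593
  5         4.50         4.1772        20.8859
  6         4.50         4.1154        24.6926
  7         4.50         4.0546        28.3823
  8       104.50        92.7658       742.1265
  Σ                    122.4578       859.1264
Price P = Σ PV = 122.4578.
Macaulay duration = Σ(t·PV) / P = 859.1264 / 122.4578 = 7.01569 half-year periods.
In years: 7.01569 / 2 = 3.50785 years.

3.508 years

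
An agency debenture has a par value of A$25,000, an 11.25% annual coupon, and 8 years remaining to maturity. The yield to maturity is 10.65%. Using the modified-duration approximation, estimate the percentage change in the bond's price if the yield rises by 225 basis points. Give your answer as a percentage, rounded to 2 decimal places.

Periodic yield y = 0.1065. Modified duration first:
  t   CF        PV=CF/(1+0.1065)^t    t·PV
  1     2,812.50     2,541.7985     2,541.7985
  2     2,812.50     2,297.1518     4,594.3036
  3     2,812.50     2,076.0522     6,228.1567
  4     2,812.50     1,876.2334     7,504.9335
  5     2,812.50     1,695.6470     8,478.2349
  6     2,812.50     1,532.4419     9,194.6515
  7     2,812.50     1,384.9452     9,694.6167
  8    27,812.50    12,377.3788    99,019.0304
  Σ                 25,781.6488   147,255.7257
P = 25,781.6488; D_Mac = 5.71165 yrs; D_mod = 5.71165/(1+0.1065) = 5.16191 yrs.
ΔP/P ≈ -D_mod · Δy = -5.16191 × (+0.0225) = -0.116143 = -11.6143%.

-11.61%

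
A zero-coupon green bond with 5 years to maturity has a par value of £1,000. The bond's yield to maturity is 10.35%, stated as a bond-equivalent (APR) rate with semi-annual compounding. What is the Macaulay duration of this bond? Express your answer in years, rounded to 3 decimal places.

5.000 years

A zero-coupon bond has a single cash flow at maturity, so its Macaulay duration equals its maturity: 5 years.
(Equivalently: 10 semi-annual periods ÷ 2 = 5 years.)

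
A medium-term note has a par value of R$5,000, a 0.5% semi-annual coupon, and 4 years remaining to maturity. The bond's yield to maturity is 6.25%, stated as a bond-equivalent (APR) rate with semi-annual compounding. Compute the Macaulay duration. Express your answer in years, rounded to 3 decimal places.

Periodic yield y = 0.03125. Discount each cash flow and weight by its period:
  t   CF        PV=CF/(1+0.03125)^t    t·PV
  1        12.50        12.1212        12.1212
  2        12.50        11.7539        23.5078
  3        12.50        11.3977        34.1932
  4        12.50        11.0523        44.2094
  5        12.50        10.7174        53.5871
  6        12.50        10.3926        62.3559
  7        12.50        10.0777        70.5440
  8     5,012.50     3,918.7061    31,349.6488
  Σ                  3,996.2191    31,650.1674
Price P = Σ PV = 3,996.2191.
Macaulay duration = Σ(t·PV) / P = 31,650.1674 / 3,996.2191 = 7.92003 half-year periods.
In years: 7.92003 / 2 = 3.96001 years.

3.960 years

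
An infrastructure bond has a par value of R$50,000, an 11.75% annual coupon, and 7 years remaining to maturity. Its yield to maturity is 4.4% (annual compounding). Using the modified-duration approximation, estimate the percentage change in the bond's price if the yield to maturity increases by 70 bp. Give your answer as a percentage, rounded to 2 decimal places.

Periodic yield y = 0.044. Modified duration first:
  t   CF        PV=CF/(1+0.044)^t    t·PV
  1     5,875.00     5,627.3946     5,627.3946
  2     5,875.00     5,390.2247    10,780.4495
  3     5,875.00     5,163.0505    15,489.1516
  4     5,875.00     4,945.4507    19,781.8028
  5     5,875.00     4,737.0217    23,685.1087
  6     5,875.00     4,537.3771    27,224.2629
  7    55,875.00    41,334.6291   289,342.4040
  Σ                 71,735.1486   391,930.5740
P = 71,735.1486; D_Mac = 5.46358 yrs; D_mod = 5.46358/(1+0.044) = 5.23331 yrs.
ΔP/P ≈ -D_mod · Δy = -5.23331 × (+0.007) = -0.036633 = -3.6633%.

-3.66%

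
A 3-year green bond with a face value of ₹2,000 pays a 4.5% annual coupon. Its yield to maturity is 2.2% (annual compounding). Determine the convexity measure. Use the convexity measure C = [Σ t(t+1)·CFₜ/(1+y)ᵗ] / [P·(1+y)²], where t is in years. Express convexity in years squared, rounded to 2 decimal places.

10.86

With y = 0.022:
  t   CF        PV=CF/(1+0.022)^t    t·PV        t(t+1)·PV
  1        90.00        88.0626        88.0626         176.1252
  2        90.00        86.1669       172.3339         517.0017
  3     2,090.00     1,957.9139     5,873.7418      23,494.9673
  Σ                  2,132.1435     6,134.1383      24,188.0942
P = 2,132.1435.
Convexity = Σ t(t+1)·PV / [P·(1+y)²] = 24,188.0942 / (2,132.1435 × 1.044484) = 10.86134.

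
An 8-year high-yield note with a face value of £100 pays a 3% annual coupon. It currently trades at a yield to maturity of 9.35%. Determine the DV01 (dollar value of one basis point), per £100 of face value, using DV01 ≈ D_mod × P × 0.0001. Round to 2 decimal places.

Periodic yield y = 0.0935.
  t   CF        PV=CF/(1+0.0935)^t    t·PV
  1         3.00         2.7435         2.7435
  2         3.00         2.5089         5.0178
  3         3.00         2.2944         6.8831
  4         3.00         2.0982         8.3928
  5         3.00         1.9188         9.5939
  6         3.00         1.7547        10.5283
  7         3.00         1.6047        11.2328
  8       103.00        50.3833       403.0667
  Σ                     65.3065       457.4590
P = 65.3065; D_Mac = 7.00480 yrs; D_mod = 6.40585 yrs.
DV01 ≈ 6.40585 × 65.3065 × 0.0001 = 0.041834.

£0.04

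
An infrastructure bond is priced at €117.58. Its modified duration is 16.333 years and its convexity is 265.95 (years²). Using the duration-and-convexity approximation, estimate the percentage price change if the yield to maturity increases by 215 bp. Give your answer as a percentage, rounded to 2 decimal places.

Duration effect: -D_mod·Δy = -16.333 × (+0.0215) = -0.3511595
Convexity effect: ½·C·(Δy)² = 0.5 × 265.95 × (0.0215)² = +0.06146769375
ΔP/P ≈ -0.3511595 + 0.06146769375 = -0.28969180625
= -28.969180625%.

-28.97%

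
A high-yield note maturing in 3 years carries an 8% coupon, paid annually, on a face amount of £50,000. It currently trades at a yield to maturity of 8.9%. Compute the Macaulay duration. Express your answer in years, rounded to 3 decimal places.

2.781 years

Periodic yield y = 0.089. Discount each cash flow and weight by its year:
  t   CF        PV=CF/(1+0.089)^t    t·PV
  1     4,000.00     3,673.0946     3,673.0946
  2     4,000.00     3,372.9060     6,745.8119
  3    54,000.00    41,812.8837   125,438.6511
  Σ                 48,858.8842   135,857.5576
Price P = Σ PV = 48,858.8842.
Macaulay duration = Σ(t·PV) / P = 135,857.5576 / 48,858.8842 = 2.78061 years.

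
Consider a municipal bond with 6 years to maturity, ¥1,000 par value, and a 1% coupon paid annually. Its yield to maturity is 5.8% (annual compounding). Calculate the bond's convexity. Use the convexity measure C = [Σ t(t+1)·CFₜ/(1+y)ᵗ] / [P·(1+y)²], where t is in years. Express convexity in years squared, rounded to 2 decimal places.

With y = 0.058:
  t   CF        PV=CF/(1+0.058)^t    t·PV        t(t+1)·PV
  1        10.00         9.4518         9.4518          18.9036
  2        10.00         8.9336        17.8673          53.6019
  3        10.00         8.4439        25.3317         101.3268
  4        10.00         7.9810        31.9240         159.6200
  5        10.00         7.5435        37.7174         226.3044
  6     1,010.00       720.1241     4,320.7448      30,245.2137
  Σ                    762.4780     4,443.0370      30,804.9703
P = 762.4780.
Convexity = Σ t(t+1)·PV / [P·(1+y)²] = 30,804.9703 / (762.4780 × 1.119364) = 36.09293.

36.09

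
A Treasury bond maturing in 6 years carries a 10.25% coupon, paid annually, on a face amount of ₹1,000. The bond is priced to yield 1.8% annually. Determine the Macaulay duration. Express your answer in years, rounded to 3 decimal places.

Periodic yield y = 0.018. Discount each cash flow and weight by its year:
  t   CF        PV=CF/(1+0.018)^t    t·PV
  1       102.50       100.6876       100.6876
  2       102.50        98.9073       197.8146
  3       102.50        97.1584       291.4753
  4       102.50        95.4405       381.7620
  5       102.50        93.7530       468.7648
  6     1,102.50       990.5854     5,943.5125
  Σ                  1,476.5322     7,384.0169
Price P = Σ PV = 1,476.5322.
Macaulay duration = Σ(t·PV) / P = 7,384.0169 / 1,476.5322 = 5.00092 years.

5.001 years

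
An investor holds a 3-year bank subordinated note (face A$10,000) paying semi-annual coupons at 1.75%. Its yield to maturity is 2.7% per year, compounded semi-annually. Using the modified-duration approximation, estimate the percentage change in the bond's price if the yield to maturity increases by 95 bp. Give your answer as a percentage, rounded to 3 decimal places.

-2.751%

Periodic yield y = 0.0135. Modified duration first:
  t   CF        PV=CF/(1+0.0135)^t    t·PV
  1        87.50        86.3345        86.3345
  2        87.50        85.1845       170.3690
  3        87.50        84.0498       252.1495
  4        87.50        82.9303       331.7211
  5        87.50        81.8256       409.1281
  6    10,087.50     9,307.6711    55,846.0267
  Σ                  9,727.9958    57,095.7288
P = 9,727.9958; D_Mac = 5.86922 half-year periods = 2.93461 yrs; D_mod = 2.93461/(1+0.0135) = 2.89552 yrs.
ΔP/P ≈ -D_mod · Δy = -2.89552 × (+0.0095) = -0.027507 = -2.7507%.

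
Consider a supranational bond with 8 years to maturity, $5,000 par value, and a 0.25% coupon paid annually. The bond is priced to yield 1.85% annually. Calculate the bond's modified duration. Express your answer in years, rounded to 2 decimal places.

Periodic yield y = 0.0185. First find Macaulay duration:
  t   CF        PV=CF/(1+0.0185)^t    t·PV
  1        12.50        12.2730        12.2730
  2        12.50        12.0500        24.1000
  3        12.50        11.8311        35.4934
  4        12.50        11.6162        46.4650
  5        12.50        11.4053        57.0263
  6        12.50        11.1981        67.1885
  7        12.50        10.9947        76.9628
  8     5,012.50     4,328.7860    34,630.2882
  Σ                  4,410.1544    34,949.7972
P = 4,410.1544; Macaulay duration = 34,949.7972 / 4,410.1544 = 7.92485 years.
Modified duration = D_Mac / (1 + y) = 7.92485 / 1.0185 = 7.78090 years.

7.78 years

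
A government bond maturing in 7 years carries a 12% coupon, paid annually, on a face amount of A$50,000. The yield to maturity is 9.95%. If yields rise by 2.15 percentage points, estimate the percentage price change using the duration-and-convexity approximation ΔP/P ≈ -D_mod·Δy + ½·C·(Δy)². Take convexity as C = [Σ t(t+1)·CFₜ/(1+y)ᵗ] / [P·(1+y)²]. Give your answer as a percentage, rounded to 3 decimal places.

With y = 0.0995:
  t   CF        PV=CF/(1+0.0995)^t    t·PV        t(t+1)·PV
  1     6,000.00     5,457.0259     5,457.0259      10,914.0518
  2     6,000.00     4,963.1887     9,926.3773      29,779.1319
  3     6,000.00     4,514.0415    13,542.1246      54,168.4982
  4     6,000.00     4,105.5403    16,422.1611      82,110.8053
  5     6,000.00     3,734.0066    18,670.0330     112,020.1982
  6     6,000.00     3,396.0951    20,376.5708     142,635.9958
  7    56,000.00    28,828.4565   201,799.1958   1,614,393.5663
  Σ                 54,998.3546   286,193.4885   2,046,022.2475
P = 54,998.3546; D_Mac = 5.20367 yrs; D_mod = 4.73276 yrs; C = 30.77302.
Duration effect: -4.73276 × (+0.0215) = -0.101754
Convexity effect: 0.5 × 30.77302 × (0.0215)² = +0.0071124
ΔP/P ≈ -0.101754 + 0.0071124 = -0.094642 = -9.4642%.

-9.464%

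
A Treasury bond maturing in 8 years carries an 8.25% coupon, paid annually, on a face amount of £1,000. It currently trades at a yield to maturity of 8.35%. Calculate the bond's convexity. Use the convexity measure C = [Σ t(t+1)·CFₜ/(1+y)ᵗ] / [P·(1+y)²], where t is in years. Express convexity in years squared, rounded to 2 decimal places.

With y = 0.0835:
  t   CF        PV=CF/(1+0.0835)^t    t·PV        t(t+1)·PV
  1        82.50        76.1421        76.1421         152.2843
  2        82.50        70.2742       140.5485         421.6454
  3        82.50        64.8585       194.5756         778.3025
  4        82.50        59.8602       239.4409       1,197.2043
  5        82.50        55.2471       276.2354       1,657.4126
  6        82.50        50.9895       305.9368       2,141.5575
  7        82.50        47.0600       329.4197       2,635.3577
  8     1,082.50       569.8973     4,559.1782      41,032.6037
  Σ                    994.3289     6,121.4772      50,016.3680
P = 994.3289.
Convexity = Σ t(t+1)·PV / [P·(1+y)²] = 50,016.3680 / (994.3289 × 1.173972) = 42.84738.

42.85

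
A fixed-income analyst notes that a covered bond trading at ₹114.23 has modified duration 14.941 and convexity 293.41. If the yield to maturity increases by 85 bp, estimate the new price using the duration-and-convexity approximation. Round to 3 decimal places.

Duration effect: -D_mod·Δy = -14.941 × (+0.0085) = -0.1269985
Convexity effect: ½·C·(Δy)² = 0.5 × 293.41 × (0.0085)² = +0.01059943625
ΔP/P ≈ -0.1269985 + 0.01059943625 = -0.11639906375
New price ≈ 114.23 × (1 - 0.11639906375) = 100.9337349478375.

₹100.934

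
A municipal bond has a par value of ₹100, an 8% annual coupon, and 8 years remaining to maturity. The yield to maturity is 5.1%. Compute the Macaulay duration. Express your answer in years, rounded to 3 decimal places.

Periodic yield y = 0.051. Discount each cash flow and weight by its year:
  t   CF        PV=CF/(1+0.051)^t    t·PV
  1         8.00         7.6118         7.6118
  2         8.00         7.2424        14.4849
  3         8.00         6.8910        20.6730
  4         8.00         6.5566        26.2264
  5         8.00         6.2384        31.1922
  6         8.00         5.9357        35.6143
  7         8.00         5.6477        39.5338
  8       108.00        72.5441       580.3527
  Σ                    118.6678       755.6892
Price P = Σ PV = 118.6678.
Macaulay duration = Σ(t·PV) / P = 755.6892 / 118.6678 = 6.36811 years.

6.368 years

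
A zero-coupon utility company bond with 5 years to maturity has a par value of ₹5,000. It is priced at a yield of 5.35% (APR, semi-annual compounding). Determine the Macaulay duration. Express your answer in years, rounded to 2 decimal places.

A zero-coupon bond has a single cash flow at maturity, so its Macaulay duration equals its maturity: 5 years.
(Equivalently: 10 semi-annual periods ÷ 2 = 5 years.)

5.00 years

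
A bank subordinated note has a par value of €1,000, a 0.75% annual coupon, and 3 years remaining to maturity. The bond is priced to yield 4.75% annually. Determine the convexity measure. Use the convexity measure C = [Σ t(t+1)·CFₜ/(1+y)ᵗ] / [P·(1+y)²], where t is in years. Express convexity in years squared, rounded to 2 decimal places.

With y = 0.0475:
  t   CF        PV=CF/(1+0.0475)^t    t·PV        t(t+1)·PV
  1         7.50         7.1599         7.1599          14.3198
  2         7.50         6.8352        13.6705          41.0114
  3     1,007.50       876.5626     2,629.6879      10,518.7518
  Σ                    890.5578     2,650.5183      10,574.0830
P = 890.5578.
Convexity = Σ t(t+1)·PV / [P·(1+y)²] = 10,574.0830 / (890.5578 × 1.097256) = 10.82113.

10.82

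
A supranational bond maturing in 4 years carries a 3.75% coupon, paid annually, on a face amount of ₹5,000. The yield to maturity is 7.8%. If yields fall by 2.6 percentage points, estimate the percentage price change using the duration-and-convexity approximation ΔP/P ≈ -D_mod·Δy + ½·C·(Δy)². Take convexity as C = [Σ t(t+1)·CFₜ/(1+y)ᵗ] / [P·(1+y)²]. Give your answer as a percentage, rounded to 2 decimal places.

With y = 0.078:
  t   CF        PV=CF/(1+0.078)^t    t·PV        t(t+1)·PV
  1       187.50       173.9332       173.9332         347.8664
  2       187.50       161.3481       322.6961         968.0884
  3       187.50       149.6735       449.0206       1,796.0823
  4     5,187.50     3,841.3428    15,365.3712      76,826.8562
  Σ                  4,326.2976    16,311.0211      79,938.8933
P = 4,326.2976; D_Mac = 3.77020 yrs; D_mod = 3.49741 yrs; C = 15.90026.
Duration effect: -3.49741 × (-0.026) = +0.090933
Convexity effect: 0.5 × 15.90026 × (-0.026)² = +0.0053743
ΔP/P ≈ +0.090933 + 0.0053743 = +0.096307 = +9.6307%.

+9.63%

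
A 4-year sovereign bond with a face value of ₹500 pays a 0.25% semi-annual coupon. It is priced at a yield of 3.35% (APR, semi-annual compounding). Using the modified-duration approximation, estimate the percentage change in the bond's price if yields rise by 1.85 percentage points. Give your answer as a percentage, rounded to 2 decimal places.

-7.24%

Periodic yield y = 0.01675. Modified duration first:
  t   CF        PV=CF/(1+0.01675)^t    t·PV
  1        0.625         0.6147         0.6147
  2        0.625         0.6046         1.2092
  3        0.625         0.5946         1.7839
  4        0.625         0.5848         2.3393
  5        0.625         0.5752         2.8759
  6        0.625         0.5657         3.3943
  7        0.625         0.5564         3.8947
  8      500.625       438.3279     3,506.6230
  Σ                    442.4239     3,522.7349
P = 442.4239; D_Mac = 7.96235 half-year periods = 3.98118 yrs; D_mod = 3.98118/(1+0.01675) = 3.91559 yrs.
ΔP/P ≈ -D_mod · Δy = -3.91559 × (+0.0185) = -0.072438 = -7.2438%.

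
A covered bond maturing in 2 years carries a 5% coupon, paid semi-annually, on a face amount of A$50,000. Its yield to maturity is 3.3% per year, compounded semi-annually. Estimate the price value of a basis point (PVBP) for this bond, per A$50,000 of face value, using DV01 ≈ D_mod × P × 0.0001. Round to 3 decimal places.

A$9.800

Periodic yield y = 0.0165.
  t   CF        PV=CF/(1+0.0165)^t    t·PV
  1     1,250.00     1,229.7098     1,229.7098
  2     1,250.00     1,209.7489     2,419.4979
  3     1,250.00     1,190.1121     3,570.3362
  4    51,250.00    48,002.5532   192,010.2129
  Σ                 51,632.1240   199,229.7568
P = 51,632.1240; D_Mac = 3.85864 half-year periods = 1.92932 yrs; D_mod = 1.89800 yrs.
DV01 ≈ 1.89800 × 51,632.1240 × 0.0001 = 9.799791.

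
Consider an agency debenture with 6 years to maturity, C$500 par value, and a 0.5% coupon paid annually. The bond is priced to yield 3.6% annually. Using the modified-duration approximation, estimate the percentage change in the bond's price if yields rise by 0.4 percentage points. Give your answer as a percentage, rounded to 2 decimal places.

-2.28%

Periodic yield y = 0.036. Modified duration first:
  t   CF        PV=CF/(1+0.036)^t    t·PV
  1         2.50         2.4131         2.4131
  2         2.50         2.3293         4.6585
  3         2.50         2.2483         6.7450
  4         2.50         2.1702         8.6808
  5         2.50         2.0948        10.4740
  6       502.50       406.4223     2,438.5338
  Σ                    417.6780     2,471.5053
P = 417.6780; D_Mac = 5.91725 yrs; D_mod = 5.91725/(1+0.036) = 5.71163 yrs.
ΔP/P ≈ -D_mod · Δy = -5.71163 × (+0.004) = -0.022847 = -2.2847%.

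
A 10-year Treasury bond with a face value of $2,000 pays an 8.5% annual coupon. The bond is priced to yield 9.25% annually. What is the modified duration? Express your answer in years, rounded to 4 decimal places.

Periodic yield y = 0.0925. First find Macaulay duration:
  t   CF        PV=CF/(1+0.0925)^t    t·PV
  1       170.00       155.6064       155.6064
  2       170.00       142.4315       284.8630
  3       170.00       130.3721       391.1162
  4       170.00       119.3337       477.3348
  5       170.00       109.2299       546.1497
  6       170.00        99.9816       599.8898
  7       170.00        91.5164       640.6146
  8       170.00        83.7678       670.1428
  9       170.00        76.6754       690.0784
  10    2,170.00       895.8706     8,958.7059
  Σ                  1,904.7854    13,414.5016
P = 1,904.7854; Macaulay duration = 13,414.5016 / 1,904.7854 = 7.04253 years.
Modified duration = D_Mac / (1 + y) = 7.04253 / 1.0925 = 6.44625 years.

6.4462 years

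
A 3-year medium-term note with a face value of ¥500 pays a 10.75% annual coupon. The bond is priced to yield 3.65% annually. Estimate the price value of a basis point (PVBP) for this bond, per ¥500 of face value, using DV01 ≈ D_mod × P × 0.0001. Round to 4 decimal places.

¥0.1586

Periodic yield y = 0.0365.
  t   CF        PV=CF/(1+0.0365)^t    t·PV
  1        53.75        51.8572        51.8572
  2        53.75        50.0311       100.0622
  3       553.75       497.2855     1,491.8566
  Σ                    599.1738     1,643.7759
P = 599.1738; D_Mac = 2.74340 yrs; D_mod = 2.64680 yrs.
DV01 ≈ 2.64680 × 599.1738 × 0.0001 = 0.158589.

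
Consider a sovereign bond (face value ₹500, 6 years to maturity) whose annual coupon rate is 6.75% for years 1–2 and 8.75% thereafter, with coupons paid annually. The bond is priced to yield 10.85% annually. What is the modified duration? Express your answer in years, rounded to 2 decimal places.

Periodic yield y = 0.1085. First find Macaulay duration:
  t   CF        PV=CF/(1+0.1085)^t    t·PV
  1        33.75        30.4465        30.4465
  2        33.75        27.4664        54.9329
  3        43.75        32.1197        96.3590
  4        43.75        28.9758       115.9032
  5        43.75        26.1396       130.6982
  6       543.75       293.0793     1,758.4756
  Σ                    438.2273     2,186.8153
P = 438.2273; Macaulay duration = 2,186.8153 / 438.2273 = 4.99014 years.
Modified duration = D_Mac / (1 + y) = 4.99014 / 1.1085 = 4.50170 years.

4.50 years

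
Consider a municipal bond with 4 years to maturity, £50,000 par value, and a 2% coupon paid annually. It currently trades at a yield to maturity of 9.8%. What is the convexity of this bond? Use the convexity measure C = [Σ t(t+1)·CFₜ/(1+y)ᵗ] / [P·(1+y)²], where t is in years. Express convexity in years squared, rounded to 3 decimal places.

With y = 0.098:
  t   CF        PV=CF/(1+0.098)^t    t·PV        t(t+1)·PV
  1     1,000.00       910.7468       910.7468       1,821.4936
  2     1,000.00       829.4598     1,658.9195       4,976.7585
  3     1,000.00       755.4278     2,266.2835       9,065.1339
  4    51,000.00    35,088.1779   140,352.7114     701,763.5570
  Σ                 37,583.8122   145,188.6612     717,626.9431
P = 37,583.8122.
Convexity = Σ t(t+1)·PV / [P·(1+y)²] = 717,626.9431 / (37,583.8122 × 1.205604) = 15.83774.

15.838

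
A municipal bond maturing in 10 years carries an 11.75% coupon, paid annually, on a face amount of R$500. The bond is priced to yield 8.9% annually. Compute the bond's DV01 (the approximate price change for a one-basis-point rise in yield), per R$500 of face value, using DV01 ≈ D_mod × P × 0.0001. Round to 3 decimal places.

Periodic yield y = 0.089.
  t   CF        PV=CF/(1+0.089)^t    t·PV
  1        58.75        53.9486        53.9486
  2        58.75        49.5396        99.0791
  3        58.75        45.4909       136.4726
  4        58.75        41.7731       167.0923
  5        58.75        38.3591       191.7955
  6        58.75        35.2242       211.3449
  7        58.75        32.3454       226.4179
  8        58.75        29.7019       237.6155
  9        58.75        27.2745       245.4706
  10      558.75       238.1983     2,381.9834
  Σ                    591.8555     3,951.2205
P = 591.8555; D_Mac = 6.67599 yrs; D_mod = 6.13038 yrs.
DV01 ≈ 6.13038 × 591.8555 × 0.0001 = 0.362830.

R$0.363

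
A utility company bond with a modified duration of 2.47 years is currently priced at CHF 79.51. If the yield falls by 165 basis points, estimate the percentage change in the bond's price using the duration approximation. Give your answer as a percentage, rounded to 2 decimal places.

Duration approximation: ΔP/P ≈ -D_mod · Δy = -2.47 × (-0.0165) = +0.040755.
As a percentage: +4.0755%.

+4.08%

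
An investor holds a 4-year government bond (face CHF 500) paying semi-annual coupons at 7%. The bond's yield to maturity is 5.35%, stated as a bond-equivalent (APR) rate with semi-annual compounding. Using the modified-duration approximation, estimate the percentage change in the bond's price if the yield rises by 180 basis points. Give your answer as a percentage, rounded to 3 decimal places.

-6.262%

Periodic yield y = 0.02675. Modified duration first:
  t   CF        PV=CF/(1+0.02675)^t    t·PV
  1        17.50        17.0441        17.0441
  2        17.50        16.6000        33.2000
  3        17.50        16.1675        48.5026
  4        17.50        15.7463        62.9853
  5        17.50        15.3361        76.6804
  6        17.50        14.9365        89.6192
  7        17.50        14.5474       101.8317
  8       517.50       418.9794     3,351.8351
  Σ                    529.3574     3,781.6985
P = 529.3574; D_Mac = 7.14394 half-year periods = 3.57197 yrs; D_mod = 3.57197/(1+0.02675) = 3.47891 yrs.
ΔP/P ≈ -D_mod · Δy = -3.47891 × (+0.018) = -0.062620 = -6.2620%.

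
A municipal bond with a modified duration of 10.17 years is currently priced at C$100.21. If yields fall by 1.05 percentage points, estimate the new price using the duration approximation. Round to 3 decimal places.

C$110.911

Duration approximation: ΔP/P ≈ -D_mod · Δy = -10.17 × (-0.0105) = +0.106785.
New price ≈ 100.21 × (1 + 0.106785) = 110.91092485.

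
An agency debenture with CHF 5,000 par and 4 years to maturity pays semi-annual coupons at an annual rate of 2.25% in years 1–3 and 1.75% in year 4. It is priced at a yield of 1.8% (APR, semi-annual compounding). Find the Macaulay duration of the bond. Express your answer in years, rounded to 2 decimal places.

Periodic yield y = 0.009. Discount each cash flow and weight by its period:
  t   CF        PV=CF/(1+0.009)^t    t·PV
  1        56.25        55.7483        55.7483
  2        56.25        55.2510       110.5020
  3        56.25        54.7582       164.2745
  4        56.25        54.2698       217.0790
  5        56.25        53.7857       268.9284
  6        56.25        53.3059       319.8356
  7        43.75        41.0904       287.6325
  8     5,043.75     4,694.8770    37,559.0163
  Σ                  5,063.0862    38,983.0166
Price P = Σ PV = 5,063.0862.
Macaulay duration = Σ(t·PV) / P = 38,983.0166 / 5,063.0862 = 7.69946 half-year periods.
In years: 7.69946 / 2 = 3.84973 years.

3.85 years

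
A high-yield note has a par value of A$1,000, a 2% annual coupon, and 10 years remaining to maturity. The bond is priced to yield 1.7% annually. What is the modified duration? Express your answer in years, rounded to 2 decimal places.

Periodic yield y = 0.017. First find Macaulay duration:
  t   CF        PV=CF/(1+0.017)^t    t·PV
  1        20.00        19.6657        19.6657
  2        20.00        19.3370        38.6739
  3        20.00        19.0137        57.0412
  4        20.00        18.6959        74.7836
  5        20.00        18.3834        91.9169
  6        20.00        18.0761       108.4565
  7        20.00        17.7739       124.4175
  8        20.00        17.4768       139.8145
  9        20.00        17.1847       154.6621
  10    1,020.00       861.7686     8,617.6855
  Σ                  1,027.3757     9,427.1173
P = 1,027.3757; Macaulay duration = 9,427.1173 / 1,027.3757 = 9.17592 years.
Modified duration = D_Mac / (1 + y) = 9.17592 / 1.017 = 9.02254 years.

9.02 years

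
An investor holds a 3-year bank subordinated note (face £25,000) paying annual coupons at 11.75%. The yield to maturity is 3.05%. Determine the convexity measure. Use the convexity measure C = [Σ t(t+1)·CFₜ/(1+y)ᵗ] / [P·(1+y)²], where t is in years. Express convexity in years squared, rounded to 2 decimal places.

9.94

With y = 0.0305:
  t   CF        PV=CF/(1+0.0305)^t    t·PV        t(t+1)·PV
  1     2,937.50     2,850.5580     2,850.5580       5,701.1160
  2     2,937.50     2,766.1892     5,532.3784      16,597.1353
  3    27,937.50    25,529.5731    76,588.7192     306,354.8768
  Σ                 31,146.3203    84,971.6556     328,653.1280
P = 31,146.3203.
Convexity = Σ t(t+1)·PV / [P·(1+y)²] = 328,653.1280 / (31,146.3203 × 1.061930) = 9.93654.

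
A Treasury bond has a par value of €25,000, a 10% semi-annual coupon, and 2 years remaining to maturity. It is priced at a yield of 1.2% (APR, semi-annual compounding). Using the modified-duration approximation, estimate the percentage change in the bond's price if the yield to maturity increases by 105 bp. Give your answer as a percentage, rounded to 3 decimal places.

Periodic yield y = 0.006. Modified duration first:
  t   CF        PV=CF/(1+0.006)^t    t·PV
  1     1,250.00     1,242.5447     1,242.5447
  2     1,250.00     1,235.1339     2,470.2679
  3     1,250.00     1,227.7673     3,683.3020
  4    26,250.00    25,629.3378   102,517.3511
  Σ                 29,334.7838   109,913.4657
P = 29,334.7838; D_Mac = 3.74686 half-year periods = 1.87343 yrs; D_mod = 1.87343/(1+0.006) = 1.86226 yrs.
ΔP/P ≈ -D_mod · Δy = -1.86226 × (+0.0105) = -0.019554 = -1.9554%.

-1.955%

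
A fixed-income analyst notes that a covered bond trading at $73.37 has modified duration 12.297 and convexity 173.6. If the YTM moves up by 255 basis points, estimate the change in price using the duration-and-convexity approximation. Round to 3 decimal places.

-$18.866

Duration effect: -D_mod·Δy = -12.297 × (+0.0255) = -0.3135735
Convexity effect: ½·C·(Δy)² = 0.5 × 173.6 × (0.0255)² = +0.0564417
ΔP/P ≈ -0.3135735 + 0.0564417 = -0.2571318
ΔP ≈ 73.37 × (-0.2571318) = -18.865760166.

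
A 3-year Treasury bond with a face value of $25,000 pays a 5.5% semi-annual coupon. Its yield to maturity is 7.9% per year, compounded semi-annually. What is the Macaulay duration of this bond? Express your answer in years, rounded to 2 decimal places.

Periodic yield y = 0.0395. Discount each cash flow and weight by its period:
  t   CF        PV=CF/(1+0.0395)^t    t·PV
  1       687.50       661.3757       661.3757
  2       687.50       636.2440     1,272.4880
  3       687.50       612.0674     1,836.2021
  4       687.50       588.8094     2,355.2376
  5       687.50       566.4352     2,832.1760
  6    25,687.50    20,359.8642   122,159.1853
  Σ                 23,424.7958   131,116.6646
Price P = Σ PV = 23,424.7958.
Macaulay duration = Σ(t·PV) / P = 131,116.6646 / 23,424.7958 = 5.59735 half-year periods.
In years: 5.59735 / 2 = 2.79867 years.

2.80 years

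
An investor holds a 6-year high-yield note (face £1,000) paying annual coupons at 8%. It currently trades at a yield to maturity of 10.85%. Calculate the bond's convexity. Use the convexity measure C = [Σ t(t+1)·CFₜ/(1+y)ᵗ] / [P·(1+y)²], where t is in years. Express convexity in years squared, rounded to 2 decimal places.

With y = 0.1085:
  t   CF        PV=CF/(1+0.1085)^t    t·PV        t(t+1)·PV
  1        80.00        72.1696        72.1696         144.3392
  2        80.00        65.1056       130.2113         390.6338
  3        80.00        58.7331       176.1993         704.7972
  4        80.00        52.9843       211.9372       1,059.6860
  5        80.00        47.7982       238.9910       1,433.9459
  6     1,080.00       582.1160     3,492.6963      24,448.8739
  Σ                    878.9069     4,322.2046      28,182.2760
P = 878.9069.
Convexity = Σ t(t+1)·PV / [P·(1+y)²] = 28,182.2760 / (878.9069 × 1.228772) = 26.09527.

26.10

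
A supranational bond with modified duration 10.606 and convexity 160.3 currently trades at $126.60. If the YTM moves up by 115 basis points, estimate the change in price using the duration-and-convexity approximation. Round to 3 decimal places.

Duration effect: -D_mod·Δy = -10.606 × (+0.0115) = -0.121969
Convexity effect: ½·C·(Δy)² = 0.5 × 160.3 × (0.0115)² = +0.0105998375
ΔP/P ≈ -0.121969 + 0.0105998375 = -0.1113691625
ΔP ≈ 126.60 × (-0.1113691625) = -14.0993359725.

-$14.099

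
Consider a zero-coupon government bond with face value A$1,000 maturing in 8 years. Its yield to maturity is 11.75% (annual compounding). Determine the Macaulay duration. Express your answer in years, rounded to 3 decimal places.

8.000 years

A zero-coupon bond has a single cash flow at maturity, so its Macaulay duration equals its maturity: 8 years.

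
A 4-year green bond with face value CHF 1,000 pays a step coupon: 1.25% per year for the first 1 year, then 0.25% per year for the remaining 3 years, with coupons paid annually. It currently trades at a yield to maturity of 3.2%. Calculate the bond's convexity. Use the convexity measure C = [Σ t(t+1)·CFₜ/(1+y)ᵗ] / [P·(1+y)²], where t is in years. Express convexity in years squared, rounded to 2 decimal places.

18.50

With y = 0.032:
  t   CF        PV=CF/(1+0.032)^t    t·PV        t(t+1)·PV
  1        12.50        12.1124        12.1124          24.2248
  2         2.50         2.3474         4.6947          14.0842
  3         2.50         2.2746         6.8237          27.2949
  4     1,002.50       883.8236     3,535.2944      17,676.4719
  Σ                    900.5579     3,558.9253      17,742.0759
P = 900.5579.
Convexity = Σ t(t+1)·PV / [P·(1+y)²] = 17,742.0759 / (900.5579 × 1.065024) = 18.49837.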